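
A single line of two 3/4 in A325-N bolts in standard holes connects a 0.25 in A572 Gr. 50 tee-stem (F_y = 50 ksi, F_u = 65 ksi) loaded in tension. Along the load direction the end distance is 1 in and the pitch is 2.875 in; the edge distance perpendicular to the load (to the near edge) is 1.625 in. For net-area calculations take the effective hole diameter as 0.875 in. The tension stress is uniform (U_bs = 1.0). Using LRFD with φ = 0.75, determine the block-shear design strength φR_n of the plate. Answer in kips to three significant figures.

33.2 kips

Shear plane L_v = 1 + 1·2.875 = 3.875 in; A_gv = 3.875 × 0.25 = 0.9688 in².
A_nv = (3.875 − 1.5·0.875) × 0.25 = 0.6406 in².
A_nt = (1.625 − 0.5·0.875) × 0.25 = 0.2969 in².
0.6 F_u A_nv = 24.98 kips; 0.6 F_y A_gv = 29.06 kips → shear rupture governs the shear term.
R_n = 24.98 + 1.0 × 65 × 0.2969 = 44.28 kips.
Design strength φR_n = 0.75 × 44.28 = 33.2 kips.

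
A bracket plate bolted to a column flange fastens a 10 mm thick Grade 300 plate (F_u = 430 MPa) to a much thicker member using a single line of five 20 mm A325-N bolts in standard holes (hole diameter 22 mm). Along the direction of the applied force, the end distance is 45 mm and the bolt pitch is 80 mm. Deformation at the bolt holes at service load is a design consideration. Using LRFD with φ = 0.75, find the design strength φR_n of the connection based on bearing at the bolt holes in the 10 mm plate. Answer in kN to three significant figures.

Per bolt r_n = 1.2 l_c t F_u ≤ 2.4 d t F_u; upper limit = 2.4 × 20 × 10 × 430 / 1000 = 206.4 kN.
Edge bolt: l_c = 45 − 22/2 = 34 mm → 1.2 × 34 × 10 × 430 / 1000 = 175.4 → r_n = 175.4 kN.
Interior bolts: l_c = 80 − 22 = 58 mm → 1.2 × 58 × 10 × 430 / 1000 = 299.3 → r_n = 206.4 kN.
R_n = 1 × 175.4 + 4 × 206.4 = 1001 kN.
Design strength φR_n = 0.75 × 1001 = 751 kN.

751 kN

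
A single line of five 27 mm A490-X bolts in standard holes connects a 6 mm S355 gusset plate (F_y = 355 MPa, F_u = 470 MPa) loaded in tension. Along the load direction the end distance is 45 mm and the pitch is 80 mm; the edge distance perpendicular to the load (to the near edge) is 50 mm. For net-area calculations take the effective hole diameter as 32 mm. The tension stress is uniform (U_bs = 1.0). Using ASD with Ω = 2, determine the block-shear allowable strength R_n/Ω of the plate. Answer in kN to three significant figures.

Shear plane L_v = 45 + 4·80 = 365 mm; A_gv = 365 × 6 = 2190 mm².
A_nv = (365 − 4.5·32) × 6 = 1326 mm².
A_nt = (50 − 0.5·32) × 6 = 204 mm².
0.6 F_u A_nv = 373.9 kN; 0.6 F_y A_gv = 466.5 kN → shear rupture governs the shear term.
R_n = 373.9 + 1.0 × 470 × 204 / 1000 = 469.8 kN.
Allowable strength R_n/Ω = 469.8 / 2 = 235 kN.

235 kN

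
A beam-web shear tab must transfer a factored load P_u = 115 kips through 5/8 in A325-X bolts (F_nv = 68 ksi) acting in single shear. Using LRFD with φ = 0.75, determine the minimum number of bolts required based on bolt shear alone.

A_b = π·0.625²/4 = 0.3068 in².
Per-bolt design strength φR_n = 0.75 × 68 × 0.3068 × 1 = 15.65 kips.
n ≥ 115 / 15.65 = 7.35 → use 8 bolts.

8 bolts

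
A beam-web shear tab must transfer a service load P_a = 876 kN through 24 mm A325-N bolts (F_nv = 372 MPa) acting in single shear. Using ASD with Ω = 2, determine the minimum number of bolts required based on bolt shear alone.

A_b = π·24²/4 = 452.4 mm².
Per-bolt allowable strength R_n/Ω = 372 × 452.4 × 1 / 1000 / 2 = 84.14 kN.
n ≥ 876 / 84.14 = 10.41 → use 11 bolts.

11 bolts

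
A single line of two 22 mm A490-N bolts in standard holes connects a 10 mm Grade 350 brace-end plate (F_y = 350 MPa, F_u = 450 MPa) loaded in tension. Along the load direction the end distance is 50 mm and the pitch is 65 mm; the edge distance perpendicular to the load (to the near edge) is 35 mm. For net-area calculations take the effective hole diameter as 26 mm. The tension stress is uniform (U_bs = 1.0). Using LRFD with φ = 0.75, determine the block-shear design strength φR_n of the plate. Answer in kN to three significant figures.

228 kN

Shear plane L_v = 50 + 1·65 = 115 mm; A_gv = 115 × 10 = 1150 mm².
A_nv = (115 − 1.5·26) × 10 = 760 mm².
A_nt = (35 − 0.5·26) × 10 = 220 mm².
0.6 F_u A_nv = 205.2 kN; 0.6 F_y A_gv = 241.5 kN → shear rupture governs the shear term.
R_n = 205.2 + 1.0 × 450 × 220 / 1000 = 304.2 kN.
Design strength φR_n = 0.75 × 304.2 = 228 kN.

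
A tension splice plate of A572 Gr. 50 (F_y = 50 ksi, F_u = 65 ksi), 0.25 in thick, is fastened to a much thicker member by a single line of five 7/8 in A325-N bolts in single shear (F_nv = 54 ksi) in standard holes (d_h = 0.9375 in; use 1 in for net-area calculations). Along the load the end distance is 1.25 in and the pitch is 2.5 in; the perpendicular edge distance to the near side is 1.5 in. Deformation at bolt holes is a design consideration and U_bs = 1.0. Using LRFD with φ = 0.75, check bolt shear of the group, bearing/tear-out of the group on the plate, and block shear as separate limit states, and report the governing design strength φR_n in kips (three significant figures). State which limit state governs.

Bolt shear: A_b = π·0.875²/4 = 0.6013 in²; R_n = 54 × 0.6013 × 5 × 1 = 162.4 kips → 0.75 × 162.4 = 122 kips.
Bearing: edge l_c = 0.7812, r_n = 15.23 kips; interior l_c = 1.562, r_n = 30.47 kips; R_n = 15.23 + 4·30.47 = 137.1 kips → 103 kips.
Block shear: A_gv = 2.812, A_nv = 1.688, A_nt = 0.25 in²; R_n = min(0.6F_uA_nv, 0.6F_yA_gv) + U_bs·F_u·A_nt = 82.06 kips → 61.5 kips.
Block shear governs: 61.5 kips.

61.5 kips (block shear governs)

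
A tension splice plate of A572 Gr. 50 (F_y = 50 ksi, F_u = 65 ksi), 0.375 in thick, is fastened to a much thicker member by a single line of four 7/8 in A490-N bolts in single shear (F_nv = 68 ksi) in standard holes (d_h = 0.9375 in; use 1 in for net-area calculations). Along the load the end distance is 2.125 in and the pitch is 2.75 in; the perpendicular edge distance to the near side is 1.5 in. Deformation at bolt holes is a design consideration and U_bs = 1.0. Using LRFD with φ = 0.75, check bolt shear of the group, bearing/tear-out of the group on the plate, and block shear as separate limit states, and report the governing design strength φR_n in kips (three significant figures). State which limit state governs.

93.7 kips (block shear governs)

Bolt shear: A_b = π·0.875²/4 = 0.6013 in²; R_n = 68 × 0.6013 × 4 × 1 = 163.6 kips → 0.75 × 163.6 = 123 kips.
Bearing: edge l_c = 1.656, r_n = 48.45 kips; interior l_c = 1.812, r_n = 51.19 kips; R_n = 48.45 + 3·51.19 = 202 kips → 152 kips.
Block shear: A_gv = 3.891, A_nv = 2.578, A_nt = 0.375 in²; R_n = min(0.6F_uA_nv, 0.6F_yA_gv) + U_bs·F_u·A_nt = 124.9 kips → 93.7 kips.
Block shear governs: 93.7 kips.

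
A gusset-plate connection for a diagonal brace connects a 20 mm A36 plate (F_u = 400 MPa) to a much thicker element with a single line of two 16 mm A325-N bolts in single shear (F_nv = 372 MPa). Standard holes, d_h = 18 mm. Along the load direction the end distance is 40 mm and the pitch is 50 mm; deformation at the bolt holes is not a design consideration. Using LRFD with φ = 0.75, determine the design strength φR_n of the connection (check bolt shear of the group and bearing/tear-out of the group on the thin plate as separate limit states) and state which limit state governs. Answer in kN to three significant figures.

Bolt shear: A_b = π·16²/4 = 201.1 mm²; R_n = 372 × 201.1 × 2 × 1 / 1000 = 149.6 kN → 0.75 × 149.6 = 112 kN.
Bearing (1.5 l_c t F_u ≤ 3.0 d t F_u): upper limit = 3.0·16·20·400 / 1000 = 384 kN.
  Edge l_c = 40 − 18/2 = 31 → r_n = 372 kN; interior l_c = 50 − 18 = 32 → r_n = 384 kN.
  R_n,bearing = 1·372 + 1·384 = 756 kN → 0.75 × 756 = 567 kN.
Bolt shear governs: 112 kN.

112 kN (bolt shear governs)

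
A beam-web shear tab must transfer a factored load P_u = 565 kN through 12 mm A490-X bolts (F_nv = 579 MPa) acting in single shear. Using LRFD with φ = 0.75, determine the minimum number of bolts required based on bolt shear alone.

12 bolts

A_b = π·12²/4 = 113.1 mm².
Per-bolt design strength φR_n = 0.75 × 579 × 113.1 × 1 / 1000 = 49.11 kN.
n ≥ 565 / 49.11 = 11.5 → use 12 bolts.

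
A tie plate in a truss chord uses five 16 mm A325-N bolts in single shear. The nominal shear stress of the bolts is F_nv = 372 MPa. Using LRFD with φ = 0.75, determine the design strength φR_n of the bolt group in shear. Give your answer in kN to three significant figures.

A_b = π × 16² / 4 = 201.1 mm².
R_n = F_nv · A_b · n · n_s = 372 × 201.1 × 5 × 1 / 1000 = 374 kN.
Design strength φR_n = 0.75 × 374 = 280 kN.

280 kN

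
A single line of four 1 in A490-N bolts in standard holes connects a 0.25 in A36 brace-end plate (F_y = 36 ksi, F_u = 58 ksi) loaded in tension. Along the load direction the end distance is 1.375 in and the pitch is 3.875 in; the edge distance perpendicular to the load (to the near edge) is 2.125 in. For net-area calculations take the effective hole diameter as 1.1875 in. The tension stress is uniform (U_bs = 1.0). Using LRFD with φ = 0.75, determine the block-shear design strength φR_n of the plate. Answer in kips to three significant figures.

69.3 kips

Shear plane L_v = 1.375 + 3·3.875 = 13 in; A_gv = 13 × 0.25 = 3.25 in².
A_nv = (13 − 3.5·1.1875) × 0.25 = 2.211 in².
A_nt = (2.125 − 0.5·1.1875) × 0.25 = 0.3828 in².
0.6 F_u A_nv = 76.94 kips; 0.6 F_y A_gv = 70.2 kips → shear yielding governs the shear term.
R_n = 70.2 + 1.0 × 58 × 0.3828 = 92.4 kips.
Design strength φR_n = 0.75 × 92.4 = 69.3 kips.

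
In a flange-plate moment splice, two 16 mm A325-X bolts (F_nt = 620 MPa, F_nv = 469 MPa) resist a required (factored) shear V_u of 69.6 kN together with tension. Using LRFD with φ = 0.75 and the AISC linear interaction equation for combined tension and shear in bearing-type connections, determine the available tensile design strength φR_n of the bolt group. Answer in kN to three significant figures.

A_b = π·16²/4 = 201.1 mm²; f_rv = 69.6 × 1000 / (2 × 201.1) = 173.1 MPa.
F'_nt = 1.3 F_nt − (F_nt / φF_nv) f_rv = 1.3·620 − (620/(0.75·469))·173.1 = 500.9 MPa, capped at F_nt → F'_nt = 500.9 MPa.
R_n = F'_nt · A_b · n = 500.9 × 201.1 × 2 / 1000 = 201.4 kN.
Design strength φR_n = 0.75 × 201.4 = 151 kN.

151 kN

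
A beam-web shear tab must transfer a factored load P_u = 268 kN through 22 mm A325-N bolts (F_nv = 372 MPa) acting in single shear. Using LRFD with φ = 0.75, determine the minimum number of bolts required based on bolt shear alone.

A_b = π·22²/4 = 380.1 mm².
Per-bolt design strength φR_n = 0.75 × 372 × 380.1 × 1 / 1000 = 106.1 kN.
n ≥ 268 / 106.1 = 2.527 → use 3 bolts.

3 bolts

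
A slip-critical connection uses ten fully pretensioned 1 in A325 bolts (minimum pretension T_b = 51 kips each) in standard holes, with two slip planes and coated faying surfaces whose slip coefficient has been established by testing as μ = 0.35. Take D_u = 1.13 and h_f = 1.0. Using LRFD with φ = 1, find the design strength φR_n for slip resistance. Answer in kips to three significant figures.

R_n = μ · D_u · h_f · T_b · n_s · n_b = 0.35 × 1.13 × 1.0 × 51 × 2 × 10 = 403.4 kips.
Design strength φR_n = 1 × 403.4 = 403 kips.

403 kips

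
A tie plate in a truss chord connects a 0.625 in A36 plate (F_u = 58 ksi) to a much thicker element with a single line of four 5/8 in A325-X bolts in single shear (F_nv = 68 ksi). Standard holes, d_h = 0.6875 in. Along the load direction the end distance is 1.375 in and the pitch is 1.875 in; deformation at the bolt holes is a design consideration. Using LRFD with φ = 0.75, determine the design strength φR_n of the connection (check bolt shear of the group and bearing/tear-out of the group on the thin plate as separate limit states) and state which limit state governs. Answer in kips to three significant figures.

62.6 kips (bolt shear governs)

Bolt shear: A_b = π·0.625²/4 = 0.3068 in²; R_n = 68 × 0.3068 × 4 × 1 = 83.45 kips → 0.75 × 83.45 = 62.6 kips.
Bearing (1.2 l_c t F_u ≤ 2.4 d t F_u): upper limit = 2.4·0.625·0.625·58 = 54.38 kips.
  Edge l_c = 1.375 − 0.6875/2 = 1.031 → r_n = 44.86 kips; interior l_c = 1.875 − 0.6875 = 1.188 → r_n = 51.66 kips.
  R_n,bearing = 1·44.86 + 3·51.66 = 199.8 kips → 0.75 × 199.8 = 150 kips.
Bolt shear governs: 62.6 kips.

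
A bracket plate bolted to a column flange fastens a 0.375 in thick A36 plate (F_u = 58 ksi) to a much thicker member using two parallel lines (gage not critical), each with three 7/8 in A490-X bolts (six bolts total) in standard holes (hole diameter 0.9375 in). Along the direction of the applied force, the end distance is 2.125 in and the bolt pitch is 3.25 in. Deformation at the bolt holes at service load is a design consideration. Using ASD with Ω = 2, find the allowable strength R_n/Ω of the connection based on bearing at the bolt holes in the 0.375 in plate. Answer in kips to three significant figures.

135 kips

Per bolt r_n = 1.2 l_c t F_u ≤ 2.4 d t F_u; upper limit = 2.4 × 0.875 × 0.375 × 58 = 45.68 kips.
Edge bolt: l_c = 2.125 − 0.9375/2 = 1.656 in → 1.2 × 1.656 × 0.375 × 58 = 43.23 → r_n = 43.23 kips.
Interior bolts: l_c = 3.25 − 0.9375 = 2.312 in → 1.2 × 2.312 × 0.375 × 58 = 60.36 → r_n = 45.68 kips.
R_n = 2 × 43.23 + 4 × 45.68 = 269.2 kips.
Allowable strength R_n/Ω = 269.2 / 2 = 135 kips.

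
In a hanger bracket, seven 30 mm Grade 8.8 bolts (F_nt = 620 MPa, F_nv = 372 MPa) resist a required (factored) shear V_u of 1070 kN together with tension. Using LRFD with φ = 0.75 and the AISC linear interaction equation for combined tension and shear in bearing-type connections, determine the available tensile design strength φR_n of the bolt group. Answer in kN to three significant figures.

A_b = π·30²/4 = 706.9 mm²; f_rv = 1070 × 1000 / (7 × 706.9) = 216.2 MPa.
F'_nt = 1.3 F_nt − (F_nt / φF_nv) f_rv = 1.3·620 − (620/(0.75·372))·216.2 = 325.4 MPa, capped at F_nt → F'_nt = 325.4 MPa.
R_n = F'_nt · A_b · n = 325.4 × 706.9 × 7 / 1000 = 1610 kN.
Design strength φR_n = 0.75 × 1610 = 1210 kN.

1210 kN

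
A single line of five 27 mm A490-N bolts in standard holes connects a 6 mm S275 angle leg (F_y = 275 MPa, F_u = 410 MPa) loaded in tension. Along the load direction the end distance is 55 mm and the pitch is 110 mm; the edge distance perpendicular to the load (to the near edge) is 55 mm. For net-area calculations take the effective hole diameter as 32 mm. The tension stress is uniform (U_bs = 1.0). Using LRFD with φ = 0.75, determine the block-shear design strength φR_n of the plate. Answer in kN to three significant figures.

439 kN

Shear plane L_v = 55 + 4·110 = 495 mm; A_gv = 495 × 6 = 2970 mm².
A_nv = (495 − 4.5·32) × 6 = 2106 mm².
A_nt = (55 − 0.5·32) × 6 = 234 mm².
0.6 F_u A_nv = 518.1 kN; 0.6 F_y A_gv = 490.1 kN → shear yielding governs the shear term.
R_n = 490.1 + 1.0 × 410 × 234 / 1000 = 586 kN.
Design strength φR_n = 0.75 × 586 = 439 kN.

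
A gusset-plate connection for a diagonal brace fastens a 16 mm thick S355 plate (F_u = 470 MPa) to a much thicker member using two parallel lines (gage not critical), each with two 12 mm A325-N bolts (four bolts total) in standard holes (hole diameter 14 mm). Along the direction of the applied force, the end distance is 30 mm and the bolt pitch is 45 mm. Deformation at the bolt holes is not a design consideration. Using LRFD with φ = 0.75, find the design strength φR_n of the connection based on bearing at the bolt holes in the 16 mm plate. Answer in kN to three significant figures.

Per bolt r_n = 1.5 l_c t F_u ≤ 3.0 d t F_u; upper limit = 3.0 × 12 × 16 × 470 / 1000 = 270.7 kN.
Edge bolt: l_c = 30 − 14/2 = 23 mm → 1.5 × 23 × 16 × 470 / 1000 = 259.4 → r_n = 259.4 kN.
Interior bolts: l_c = 45 − 14 = 31 mm → 1.5 × 31 × 16 × 470 / 1000 = 349.7 → r_n = 270.7 kN.
R_n = 2 × 259.4 + 2 × 270.7 = 1060 kN.
Design strength φR_n = 0.75 × 1060 = 795 kN.

795 kN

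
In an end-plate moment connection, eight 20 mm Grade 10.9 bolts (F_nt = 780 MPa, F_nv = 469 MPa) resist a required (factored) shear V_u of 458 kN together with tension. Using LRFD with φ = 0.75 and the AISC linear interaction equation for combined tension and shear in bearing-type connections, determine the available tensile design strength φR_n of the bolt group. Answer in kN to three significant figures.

A_b = π·20²/4 = 314.2 mm²; f_rv = 458 × 1000 / (8 × 314.2) = 182.2 MPa.
F'_nt = 1.3 F_nt − (F_nt / φF_nv) f_rv = 1.3·780 − (780/(0.75·469))·182.2 = 609.9 MPa, capped at F_nt → F'_nt = 609.9 MPa.
R_n = F'_nt · A_b · n = 609.9 × 314.2 × 8 / 1000 = 1533 kN.
Design strength φR_n = 0.75 × 1533 = 1150 kN.

1150 kN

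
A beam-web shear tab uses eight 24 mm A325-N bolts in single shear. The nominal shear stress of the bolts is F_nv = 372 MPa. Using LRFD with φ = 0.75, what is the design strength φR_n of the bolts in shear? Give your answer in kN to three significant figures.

A_b = π × 24² / 4 = 452.4 mm².
R_n = F_nv · A_b · n · n_s = 372 × 452.4 × 8 × 1 / 1000 = 1346 kN.
Design strength φR_n = 0.75 × 1346 = 1010 kN.

1010 kN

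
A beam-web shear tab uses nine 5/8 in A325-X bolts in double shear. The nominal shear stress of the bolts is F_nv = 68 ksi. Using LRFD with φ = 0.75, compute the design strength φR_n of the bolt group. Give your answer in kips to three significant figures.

A_b = π × 0.625² / 4 = 0.3068 in².
R_n = F_nv · A_b · n · n_s = 68 × 0.3068 × 9 × 2 = 375.5 kips.
Design strength φR_n = 0.75 × 375.5 = 282 kips.

282 kips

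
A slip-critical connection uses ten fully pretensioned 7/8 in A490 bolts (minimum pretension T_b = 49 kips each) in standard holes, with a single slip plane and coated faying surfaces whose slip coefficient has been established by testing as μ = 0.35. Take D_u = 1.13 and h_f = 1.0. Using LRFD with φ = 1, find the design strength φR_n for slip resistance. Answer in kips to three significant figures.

R_n = μ · D_u · h_f · T_b · n_s · n_b = 0.35 × 1.13 × 1.0 × 49 × 1 × 10 = 193.8 kips.
Design strength φR_n = 1 × 193.8 = 194 kips.

194 kips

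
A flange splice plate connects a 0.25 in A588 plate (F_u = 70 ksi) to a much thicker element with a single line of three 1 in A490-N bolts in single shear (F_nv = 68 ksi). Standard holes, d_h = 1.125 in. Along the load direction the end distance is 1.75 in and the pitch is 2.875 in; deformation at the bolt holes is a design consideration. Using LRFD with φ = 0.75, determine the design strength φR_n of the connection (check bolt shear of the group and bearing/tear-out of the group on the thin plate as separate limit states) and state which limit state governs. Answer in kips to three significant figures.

Bolt shear: A_b = π·1²/4 = 0.7854 in²; R_n = 68 × 0.7854 × 3 × 1 = 160.2 kips → 0.75 × 160.2 = 120 kips.
Bearing (1.2 l_c t F_u ≤ 2.4 d t F_u): upper limit = 2.4·1·0.25·70 = 42 kips.
  Edge l_c = 1.75 − 1.125/2 = 1.188 → r_n = 24.94 kips; interior l_c = 2.875 − 1.125 = 1.75 → r_n = 36.75 kips.
  R_n,bearing = 1·24.94 + 2·36.75 = 98.44 kips → 0.75 × 98.44 = 73.8 kips.
Bearing governs: 73.8 kips.

73.8 kips (bearing governs)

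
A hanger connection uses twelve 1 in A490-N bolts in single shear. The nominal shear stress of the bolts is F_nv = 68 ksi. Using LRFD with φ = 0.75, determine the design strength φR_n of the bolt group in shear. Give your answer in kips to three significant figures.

A_b = π × 1² / 4 = 0.7854 in².
R_n = F_nv · A_b · n · n_s = 68 × 0.7854 × 12 × 1 = 640.9 kips.
Design strength φR_n = 0.75 × 640.9 = 481 kips.

481 kips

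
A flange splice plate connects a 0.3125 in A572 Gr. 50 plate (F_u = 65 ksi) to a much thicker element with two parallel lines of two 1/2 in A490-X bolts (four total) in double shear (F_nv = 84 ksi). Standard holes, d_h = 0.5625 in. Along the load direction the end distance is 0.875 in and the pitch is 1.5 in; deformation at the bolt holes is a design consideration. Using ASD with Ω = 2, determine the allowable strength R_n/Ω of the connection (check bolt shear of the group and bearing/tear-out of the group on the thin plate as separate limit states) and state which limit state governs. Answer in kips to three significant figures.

37.3 kips (bearing governs)

Bolt shear: A_b = π·0.5²/4 = 0.1963 in²; R_n = 84 × 0.1963 × 4 × 2 = 131.9 kips → 131.9 / 2 = 66 kips.
Bearing (1.2 l_c t F_u ≤ 2.4 d t F_u): upper limit = 2.4·0.5·0.3125·65 = 24.38 kips.
  Edge l_c = 0.875 − 0.5625/2 = 0.5938 → r_n = 14.47 kips; interior l_c = 1.5 − 0.5625 = 0.9375 → r_n = 22.85 kips.
  R_n,bearing = 2·14.47 + 2·22.85 = 74.65 kips → 74.65 / 2 = 37.3 kips.
Bearing governs: 37.3 kips.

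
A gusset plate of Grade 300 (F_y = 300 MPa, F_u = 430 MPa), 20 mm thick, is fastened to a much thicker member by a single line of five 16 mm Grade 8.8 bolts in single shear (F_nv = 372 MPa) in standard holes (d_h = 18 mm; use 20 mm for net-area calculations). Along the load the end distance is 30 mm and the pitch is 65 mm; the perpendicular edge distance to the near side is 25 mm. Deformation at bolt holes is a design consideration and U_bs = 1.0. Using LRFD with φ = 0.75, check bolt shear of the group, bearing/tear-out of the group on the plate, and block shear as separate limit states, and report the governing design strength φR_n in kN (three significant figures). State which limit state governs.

280 kN (bolt shear governs)

Bolt shear: A_b = π·16²/4 = 201.1 mm²; R_n = 372 × 201.1 × 5 × 1 / 1000 = 374 kN → 0.75 × 374 = 280 kN.
Bearing: edge l_c = 21, r_n = 216.7 kN; interior l_c = 47, r_n = 330.2 kN; R_n = 216.7 + 4·330.2 = 1538 kN → 1150 kN.
Block shear: A_gv = 5800, A_nv = 4000, A_nt = 300 mm²; R_n = min(0.6F_uA_nv, 0.6F_yA_gv) + U_bs·F_u·A_nt = 1161 kN → 871 kN.
Bolt shear governs: 280 kN.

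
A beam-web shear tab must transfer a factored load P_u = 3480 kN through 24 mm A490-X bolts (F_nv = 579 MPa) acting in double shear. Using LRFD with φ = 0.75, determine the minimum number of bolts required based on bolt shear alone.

9 bolts

A_b = π·24²/4 = 452.4 mm².
Per-bolt design strength φR_n = 0.75 × 579 × 452.4 × 2 / 1000 = 392.9 kN.
n ≥ 3480 / 392.9 = 8.857 → use 9 bolts.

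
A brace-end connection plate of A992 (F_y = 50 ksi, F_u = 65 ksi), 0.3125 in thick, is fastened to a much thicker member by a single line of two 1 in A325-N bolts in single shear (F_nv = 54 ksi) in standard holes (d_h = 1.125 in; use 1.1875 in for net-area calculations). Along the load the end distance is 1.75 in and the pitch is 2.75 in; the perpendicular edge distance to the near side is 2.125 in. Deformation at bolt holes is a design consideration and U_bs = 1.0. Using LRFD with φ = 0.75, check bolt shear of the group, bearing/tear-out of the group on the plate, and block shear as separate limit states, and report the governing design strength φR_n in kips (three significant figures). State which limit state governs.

Bolt shear: A_b = π·1²/4 = 0.7854 in²; R_n = 54 × 0.7854 × 2 × 1 = 84.82 kips → 0.75 × 84.82 = 63.6 kips.
Bearing: edge l_c = 1.188, r_n = 28.95 kips; interior l_c = 1.625, r_n = 39.61 kips; R_n = 28.95 + 1·39.61 = 68.55 kips → 51.4 kips.
Block shear: A_gv = 1.406, A_nv = 0.8496, A_nt = 0.4785 in²; R_n = min(0.6F_uA_nv, 0.6F_yA_gv) + U_bs·F_u·A_nt = 64.24 kips → 48.2 kips.
Block shear governs: 48.2 kips.

48.2 kips (block shear governs)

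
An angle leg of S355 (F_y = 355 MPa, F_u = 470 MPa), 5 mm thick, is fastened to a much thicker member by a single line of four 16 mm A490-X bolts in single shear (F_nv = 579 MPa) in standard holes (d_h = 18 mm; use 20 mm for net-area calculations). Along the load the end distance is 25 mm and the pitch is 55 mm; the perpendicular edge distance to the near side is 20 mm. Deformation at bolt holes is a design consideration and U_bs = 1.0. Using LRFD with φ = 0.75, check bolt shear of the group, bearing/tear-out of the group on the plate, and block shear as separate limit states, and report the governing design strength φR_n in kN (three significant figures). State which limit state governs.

Bolt shear: A_b = π·16²/4 = 201.1 mm²; R_n = 579 × 201.1 × 4 × 1 / 1000 = 465.7 kN → 0.75 × 465.7 = 349 kN.
Bearing: edge l_c = 16, r_n = 45.12 kN; interior l_c = 37, r_n = 90.24 kN; R_n = 45.12 + 3·90.24 = 315.8 kN → 237 kN.
Block shear: A_gv = 950, A_nv = 600, A_nt = 50 mm²; R_n = min(0.6F_uA_nv, 0.6F_yA_gv) + U_bs·F_u·A_nt = 192.7 kN → 145 kN.
Block shear governs: 145 kN.

145 kN (block shear governs)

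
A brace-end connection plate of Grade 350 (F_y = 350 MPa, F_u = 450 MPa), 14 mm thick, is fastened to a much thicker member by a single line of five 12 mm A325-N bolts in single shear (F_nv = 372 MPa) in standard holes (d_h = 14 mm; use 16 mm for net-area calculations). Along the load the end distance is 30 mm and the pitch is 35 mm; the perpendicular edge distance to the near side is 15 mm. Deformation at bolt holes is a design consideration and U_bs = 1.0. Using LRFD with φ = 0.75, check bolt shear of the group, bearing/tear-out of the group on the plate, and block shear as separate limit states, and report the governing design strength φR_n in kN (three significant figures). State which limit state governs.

Bolt shear: A_b = π·12²/4 = 113.1 mm²; R_n = 372 × 113.1 × 5 × 1 / 1000 = 210.4 kN → 0.75 × 210.4 = 158 kN.
Bearing: edge l_c = 23, r_n = 173.9 kN; interior l_c = 21, r_n = 158.8 kN; R_n = 173.9 + 4·158.8 = 808.9 kN → 607 kN.
Block shear: A_gv = 2380, A_nv = 1372, A_nt = 98 mm²; R_n = min(0.6F_uA_nv, 0.6F_yA_gv) + U_bs·F_u·A_nt = 414.5 kN → 311 kN.
Bolt shear governs: 158 kN.

158 kN (bolt shear governs)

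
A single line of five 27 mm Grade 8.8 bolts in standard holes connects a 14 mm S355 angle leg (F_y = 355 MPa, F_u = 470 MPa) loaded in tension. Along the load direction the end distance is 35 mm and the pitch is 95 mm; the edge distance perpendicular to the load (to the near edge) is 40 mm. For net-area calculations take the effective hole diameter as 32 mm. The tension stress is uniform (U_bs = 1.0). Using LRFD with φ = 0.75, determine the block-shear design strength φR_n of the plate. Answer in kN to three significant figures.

921 kN

Shear plane L_v = 35 + 4·95 = 415 mm; A_gv = 415 × 14 = 5810 mm².
A_nv = (415 − 4.5·32) × 14 = 3794 mm².
A_nt = (40 − 0.5·32) × 14 = 336 mm².
0.6 F_u A_nv = 1070 kN; 0.6 F_y A_gv = 1238 kN → shear rupture governs the shear term.
R_n = 1070 + 1.0 × 470 × 336 / 1000 = 1228 kN.
Design strength φR_n = 0.75 × 1228 = 921 kN.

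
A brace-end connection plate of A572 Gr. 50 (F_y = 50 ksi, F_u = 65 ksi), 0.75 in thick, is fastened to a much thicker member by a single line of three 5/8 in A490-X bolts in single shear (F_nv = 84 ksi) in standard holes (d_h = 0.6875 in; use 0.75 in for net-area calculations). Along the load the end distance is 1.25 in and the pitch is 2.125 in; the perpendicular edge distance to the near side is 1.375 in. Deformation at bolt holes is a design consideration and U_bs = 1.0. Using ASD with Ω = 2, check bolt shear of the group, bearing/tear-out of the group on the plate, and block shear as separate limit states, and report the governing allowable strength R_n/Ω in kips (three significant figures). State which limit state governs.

Bolt shear: A_b = π·0.625²/4 = 0.3068 in²; R_n = 84 × 0.3068 × 3 × 1 = 77.31 kips → 77.31 / 2 = 38.7 kips.
Bearing: edge l_c = 0.9062, r_n = 53.02 kips; interior l_c = 1.438, r_n = 73.12 kips; R_n = 53.02 + 2·73.12 = 199.3 kips → 99.6 kips.
Block shear: A_gv = 4.125, A_nv = 2.719, A_nt = 0.75 in²; R_n = min(0.6F_uA_nv, 0.6F_yA_gv) + U_bs·F_u·A_nt = 154.8 kips → 77.4 kips.
Bolt shear governs: 38.7 kips.

38.7 kips (bolt shear governs)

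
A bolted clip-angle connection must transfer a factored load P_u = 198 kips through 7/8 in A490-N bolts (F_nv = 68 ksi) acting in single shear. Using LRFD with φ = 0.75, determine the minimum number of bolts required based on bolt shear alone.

7 bolts

A_b = π·0.875²/4 = 0.6013 in².
Per-bolt design strength φR_n = 0.75 × 68 × 0.6013 × 1 = 30.67 kips.
n ≥ 198 / 30.67 = 6.456 → use 7 bolts.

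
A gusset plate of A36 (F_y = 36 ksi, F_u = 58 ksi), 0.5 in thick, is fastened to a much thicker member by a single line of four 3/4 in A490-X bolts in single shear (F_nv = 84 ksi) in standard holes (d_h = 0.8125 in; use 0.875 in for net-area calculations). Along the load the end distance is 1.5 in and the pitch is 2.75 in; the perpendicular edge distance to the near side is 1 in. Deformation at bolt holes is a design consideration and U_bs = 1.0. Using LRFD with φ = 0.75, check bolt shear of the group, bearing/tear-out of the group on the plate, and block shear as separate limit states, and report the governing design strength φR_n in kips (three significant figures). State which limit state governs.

Bolt shear: A_b = π·0.75²/4 = 0.4418 in²; R_n = 84 × 0.4418 × 4 × 1 = 148.4 kips → 0.75 × 148.4 = 111 kips.
Bearing: edge l_c = 1.094, r_n = 38.06 kips; interior l_c = 1.938, r_n = 52.2 kips; R_n = 38.06 + 3·52.2 = 194.7 kips → 146 kips.
Block shear: A_gv = 4.875, A_nv = 3.344, A_nt = 0.2812 in²; R_n = min(0.6F_uA_nv, 0.6F_yA_gv) + U_bs·F_u·A_nt = 121.6 kips → 91.2 kips.
Block shear governs: 91.2 kips.

91.2 kips (block shear governs)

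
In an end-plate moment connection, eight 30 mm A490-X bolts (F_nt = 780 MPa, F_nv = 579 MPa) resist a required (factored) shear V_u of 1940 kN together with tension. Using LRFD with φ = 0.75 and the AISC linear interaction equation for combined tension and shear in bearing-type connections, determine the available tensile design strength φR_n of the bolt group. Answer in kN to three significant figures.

1690 kN

A_b = π·30²/4 = 706.9 mm²; f_rv = 1940 × 1000 / (8 × 706.9) = 343.1 MPa.
F'_nt = 1.3 F_nt − (F_nt / φF_nv) f_rv = 1.3·780 − (780/(0.75·579))·343.1 = 397.8 MPa, capped at F_nt → F'_nt = 397.8 MPa.
R_n = F'_nt · A_b · n = 397.8 × 706.9 × 8 / 1000 = 2249 kN.
Design strength φR_n = 0.75 × 2249 = 1690 kN.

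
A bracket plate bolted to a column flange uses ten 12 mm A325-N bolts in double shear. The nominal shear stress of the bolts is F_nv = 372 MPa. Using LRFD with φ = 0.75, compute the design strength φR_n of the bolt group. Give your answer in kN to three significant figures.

A_b = π × 12² / 4 = 113.1 mm².
R_n = F_nv · A_b · n · n_s = 372 × 113.1 × 10 × 2 / 1000 = 841.4 kN.
Design strength φR_n = 0.75 × 841.4 = 631 kN.

631 kN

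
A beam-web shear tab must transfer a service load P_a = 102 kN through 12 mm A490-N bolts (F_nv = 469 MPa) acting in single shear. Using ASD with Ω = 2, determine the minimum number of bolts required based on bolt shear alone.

4 bolts

A_b = π·12²/4 = 113.1 mm².
Per-bolt allowable strength R_n/Ω = 469 × 113.1 × 1 / 1000 / 2 = 26.52 kN.
n ≥ 102 / 26.52 = 3.846 → use 4 bolts.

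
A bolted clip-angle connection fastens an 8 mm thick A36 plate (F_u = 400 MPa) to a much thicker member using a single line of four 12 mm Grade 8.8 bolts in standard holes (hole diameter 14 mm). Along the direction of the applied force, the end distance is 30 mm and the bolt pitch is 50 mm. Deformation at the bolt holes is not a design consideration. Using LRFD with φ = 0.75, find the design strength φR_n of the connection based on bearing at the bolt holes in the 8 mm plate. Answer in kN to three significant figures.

342 kN

Per bolt r_n = 1.5 l_c t F_u ≤ 3.0 d t F_u; upper limit = 3.0 × 12 × 8 × 400 / 1000 = 115.2 kN.
Edge bolt: l_c = 30 − 14/2 = 23 mm → 1.5 × 23 × 8 × 400 / 1000 = 110.4 → r_n = 110.4 kN.
Interior bolts: l_c = 50 − 14 = 36 mm → 1.5 × 36 × 8 × 400 / 1000 = 172.8 → r_n = 115.2 kN.
R_n = 1 × 110.4 + 3 × 115.2 = 456 kN.
Design strength φR_n = 0.75 × 456 = 342 kN.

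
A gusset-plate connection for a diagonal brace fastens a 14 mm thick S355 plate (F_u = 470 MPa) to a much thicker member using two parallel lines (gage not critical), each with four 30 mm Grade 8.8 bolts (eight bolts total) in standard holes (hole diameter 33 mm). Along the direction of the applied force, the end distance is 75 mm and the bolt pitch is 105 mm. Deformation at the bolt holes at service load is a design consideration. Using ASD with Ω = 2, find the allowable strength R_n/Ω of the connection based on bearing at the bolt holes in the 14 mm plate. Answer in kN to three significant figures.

Per bolt r_n = 1.2 l_c t F_u ≤ 2.4 d t F_u; upper limit = 2.4 × 30 × 14 × 470 / 1000 = 473.8 kN.
Edge bolt: l_c = 75 − 33/2 = 58.5 mm → 1.2 × 58.5 × 14 × 470 / 1000 = 461.9 → r_n = 461.9 kN.
Interior bolts: l_c = 105 − 33 = 72 mm → 1.2 × 72 × 14 × 470 / 1000 = 568.5 → r_n = 473.8 kN.
R_n = 2 × 461.9 + 6 × 473.8 = 3766 kN.
Allowable strength R_n/Ω = 3766 / 2 = 1880 kN.

1880 kN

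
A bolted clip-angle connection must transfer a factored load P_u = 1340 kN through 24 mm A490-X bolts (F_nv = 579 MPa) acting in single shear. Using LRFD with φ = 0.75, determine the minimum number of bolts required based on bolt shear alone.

A_b = π·24²/4 = 452.4 mm².
Per-bolt design strength φR_n = 0.75 × 579 × 452.4 × 1 / 1000 = 196.5 kN.
n ≥ 1340 / 196.5 = 6.821 → use 7 bolts.

7 bolts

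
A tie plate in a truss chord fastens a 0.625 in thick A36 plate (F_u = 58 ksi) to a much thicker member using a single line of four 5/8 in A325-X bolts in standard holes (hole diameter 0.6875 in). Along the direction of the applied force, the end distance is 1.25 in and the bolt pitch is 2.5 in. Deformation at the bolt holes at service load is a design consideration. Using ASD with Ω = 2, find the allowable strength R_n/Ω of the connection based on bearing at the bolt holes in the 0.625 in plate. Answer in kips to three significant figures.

101 kips

Per bolt r_n = 1.2 l_c t F_u ≤ 2.4 d t F_u; upper limit = 2.4 × 0.625 × 0.625 × 58 = 54.38 kips.
Edge bolt: l_c = 1.25 − 0.6875/2 = 0.9062 in → 1.2 × 0.9062 × 0.625 × 58 = 39.42 → r_n = 39.42 kips.
Interior bolts: l_c = 2.5 − 0.6875 = 1.812 in → 1.2 × 1.812 × 0.625 × 58 = 78.84 → r_n = 54.38 kips.
R_n = 1 × 39.42 + 3 × 54.38 = 202.5 kips.
Allowable strength R_n/Ω = 202.5 / 2 = 101 kips.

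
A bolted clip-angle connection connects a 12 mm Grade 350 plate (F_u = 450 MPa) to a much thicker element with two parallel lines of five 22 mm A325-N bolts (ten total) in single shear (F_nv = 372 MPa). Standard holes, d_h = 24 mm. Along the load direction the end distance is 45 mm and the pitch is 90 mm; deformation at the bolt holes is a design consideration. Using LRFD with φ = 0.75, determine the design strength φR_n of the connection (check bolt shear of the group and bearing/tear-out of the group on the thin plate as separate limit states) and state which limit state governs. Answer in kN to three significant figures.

Bolt shear: A_b = π·22²/4 = 380.1 mm²; R_n = 372 × 380.1 × 10 × 1 / 1000 = 1414 kN → 0.75 × 1414 = 1060 kN.
Bearing (1.2 l_c t F_u ≤ 2.4 d t F_u): upper limit = 2.4·22·12·450 / 1000 = 285.1 kN.
  Edge l_c = 45 − 24/2 = 33 → r_n = 213.8 kN; interior l_c = 90 − 24 = 66 → r_n = 285.1 kN.
  R_n,bearing = 2·213.8 + 8·285.1 = 2709 kN → 0.75 × 2709 = 2030 kN.
Bolt shear governs: 1060 kN.

1060 kN (bolt shear governs)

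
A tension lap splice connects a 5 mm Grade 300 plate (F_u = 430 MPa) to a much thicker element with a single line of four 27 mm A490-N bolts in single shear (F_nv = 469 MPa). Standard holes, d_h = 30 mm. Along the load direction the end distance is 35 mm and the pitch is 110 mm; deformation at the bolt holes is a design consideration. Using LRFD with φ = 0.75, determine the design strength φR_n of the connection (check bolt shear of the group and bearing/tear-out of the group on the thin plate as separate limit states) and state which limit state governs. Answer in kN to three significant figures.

Bolt shear: A_b = π·27²/4 = 572.6 mm²; R_n = 469 × 572.6 × 4 × 1 / 1000 = 1074 kN → 0.75 × 1074 = 806 kN.
Bearing (1.2 l_c t F_u ≤ 2.4 d t F_u): upper limit = 2.4·27·5·430 / 1000 = 139.3 kN.
  Edge l_c = 35 − 30/2 = 20 → r_n = 51.6 kN; interior l_c = 110 − 30 = 80 → r_n = 139.3 kN.
  R_n,bearing = 1·51.6 + 3·139.3 = 469.6 kN → 0.75 × 469.6 = 352 kN.
Bearing governs: 352 kN.

352 kN (bearing governs)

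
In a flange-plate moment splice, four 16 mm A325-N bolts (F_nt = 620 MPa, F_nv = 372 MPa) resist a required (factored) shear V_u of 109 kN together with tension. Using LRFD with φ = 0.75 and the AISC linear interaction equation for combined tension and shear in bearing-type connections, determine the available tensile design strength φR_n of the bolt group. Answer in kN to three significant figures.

305 kN

A_b = π·16²/4 = 201.1 mm²; f_rv = 109 × 1000 / (4 × 201.1) = 135.5 MPa.
F'_nt = 1.3 F_nt − (F_nt / φF_nv) f_rv = 1.3·620 − (620/(0.75·372))·135.5 = 504.8 MPa, capped at F_nt → F'_nt = 504.8 MPa.
R_n = F'_nt · A_b · n = 504.8 × 201.1 × 4 / 1000 = 406 kN.
Design strength φR_n = 0.75 × 406 = 305 kN.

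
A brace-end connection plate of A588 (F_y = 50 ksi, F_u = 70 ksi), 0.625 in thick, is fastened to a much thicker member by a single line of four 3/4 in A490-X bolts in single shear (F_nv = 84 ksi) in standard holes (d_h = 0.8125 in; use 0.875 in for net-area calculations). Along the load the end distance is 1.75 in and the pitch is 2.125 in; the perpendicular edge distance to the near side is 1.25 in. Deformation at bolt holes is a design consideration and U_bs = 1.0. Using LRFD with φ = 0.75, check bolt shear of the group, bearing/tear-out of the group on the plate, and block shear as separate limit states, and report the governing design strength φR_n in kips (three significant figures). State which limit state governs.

Bolt shear: A_b = π·0.75²/4 = 0.4418 in²; R_n = 84 × 0.4418 × 4 × 1 = 148.4 kips → 0.75 × 148.4 = 111 kips.
Bearing: edge l_c = 1.344, r_n = 70.55 kips; interior l_c = 1.312, r_n = 68.91 kips; R_n = 70.55 + 3·68.91 = 277.3 kips → 208 kips.
Block shear: A_gv = 5.078, A_nv = 3.164, A_nt = 0.5078 in²; R_n = min(0.6F_uA_nv, 0.6F_yA_gv) + U_bs·F_u·A_nt = 168.4 kips → 126 kips.
Bolt shear governs: 111 kips.

111 kips (bolt shear governs)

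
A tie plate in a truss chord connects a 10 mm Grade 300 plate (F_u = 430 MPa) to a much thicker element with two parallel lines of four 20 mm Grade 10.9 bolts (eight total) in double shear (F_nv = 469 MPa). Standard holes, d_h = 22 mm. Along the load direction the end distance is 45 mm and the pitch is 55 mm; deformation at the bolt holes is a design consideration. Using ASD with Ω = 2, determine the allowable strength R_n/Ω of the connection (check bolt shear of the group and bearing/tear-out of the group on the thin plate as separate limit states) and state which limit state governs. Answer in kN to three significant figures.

Bolt shear: A_b = π·20²/4 = 314.2 mm²; R_n = 469 × 314.2 × 8 × 2 / 1000 = 2357 kN → 2357 / 2 = 1180 kN.
Bearing (1.2 l_c t F_u ≤ 2.4 d t F_u): upper limit = 2.4·20·10·430 / 1000 = 206.4 kN.
  Edge l_c = 45 − 22/2 = 34 → r_n = 175.4 kN; interior l_c = 55 − 22 = 33 → r_n = 170.3 kN.
  R_n,bearing = 2·175.4 + 6·170.3 = 1373 kN → 1373 / 2 = 686 kN.
Bearing governs: 686 kN.

686 kN (bearing governs)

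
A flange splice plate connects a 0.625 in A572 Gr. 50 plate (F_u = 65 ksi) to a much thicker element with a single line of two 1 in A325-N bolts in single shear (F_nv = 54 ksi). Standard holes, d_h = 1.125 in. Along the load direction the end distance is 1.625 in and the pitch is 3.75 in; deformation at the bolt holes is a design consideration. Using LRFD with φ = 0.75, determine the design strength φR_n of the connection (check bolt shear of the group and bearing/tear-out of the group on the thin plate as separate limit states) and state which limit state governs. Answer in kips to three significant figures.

Bolt shear: A_b = π·1²/4 = 0.7854 in²; R_n = 54 × 0.7854 × 2 × 1 = 84.82 kips → 0.75 × 84.82 = 63.6 kips.
Bearing (1.2 l_c t F_u ≤ 2.4 d t F_u): upper limit = 2.4·1·0.625·65 = 97.5 kips.
  Edge l_c = 1.625 − 1.125/2 = 1.062 → r_n = 51.8 kips; interior l_c = 3.75 − 1.125 = 2.625 → r_n = 97.5 kips.
  R_n,bearing = 1·51.8 + 1·97.5 = 149.3 kips → 0.75 × 149.3 = 112 kips.
Bolt shear governs: 63.6 kips.

63.6 kips (bolt shear governs)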